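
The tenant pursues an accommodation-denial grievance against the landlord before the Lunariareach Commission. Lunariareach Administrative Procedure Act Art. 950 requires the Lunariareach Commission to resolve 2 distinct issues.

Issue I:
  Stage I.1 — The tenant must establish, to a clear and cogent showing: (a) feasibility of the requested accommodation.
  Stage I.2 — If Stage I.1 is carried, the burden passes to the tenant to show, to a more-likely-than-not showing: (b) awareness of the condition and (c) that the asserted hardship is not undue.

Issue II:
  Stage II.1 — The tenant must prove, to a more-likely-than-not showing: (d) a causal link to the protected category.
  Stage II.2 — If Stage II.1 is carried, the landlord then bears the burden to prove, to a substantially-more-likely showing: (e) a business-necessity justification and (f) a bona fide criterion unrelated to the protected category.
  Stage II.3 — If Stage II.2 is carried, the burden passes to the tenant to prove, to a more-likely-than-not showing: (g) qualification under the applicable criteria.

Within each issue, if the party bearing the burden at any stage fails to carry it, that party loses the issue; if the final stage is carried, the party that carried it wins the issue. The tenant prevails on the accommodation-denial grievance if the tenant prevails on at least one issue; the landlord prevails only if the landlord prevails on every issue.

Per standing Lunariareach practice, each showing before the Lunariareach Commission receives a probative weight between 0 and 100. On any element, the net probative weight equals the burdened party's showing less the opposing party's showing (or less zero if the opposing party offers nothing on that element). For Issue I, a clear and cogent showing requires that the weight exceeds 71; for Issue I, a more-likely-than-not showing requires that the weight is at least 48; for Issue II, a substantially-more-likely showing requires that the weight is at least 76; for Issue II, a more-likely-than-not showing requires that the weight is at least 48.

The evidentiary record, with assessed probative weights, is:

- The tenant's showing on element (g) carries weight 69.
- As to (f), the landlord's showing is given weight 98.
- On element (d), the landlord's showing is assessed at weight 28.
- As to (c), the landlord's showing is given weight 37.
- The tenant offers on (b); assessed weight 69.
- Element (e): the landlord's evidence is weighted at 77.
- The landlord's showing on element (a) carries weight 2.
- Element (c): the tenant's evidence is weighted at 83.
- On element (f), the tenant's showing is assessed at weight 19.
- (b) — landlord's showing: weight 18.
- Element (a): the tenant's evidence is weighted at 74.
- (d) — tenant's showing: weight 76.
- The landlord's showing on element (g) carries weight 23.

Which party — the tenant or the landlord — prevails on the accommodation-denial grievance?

— Issue I —
Stage I.1 (tenant, a clear and cogent showing, weight exceeds 71): (a) net 74−2=72 > 71 — meets.
  Stage I.1 is satisfied; the tenant continues to bear the burden.
Stage I.2 (tenant, a more-likely-than-not showing, weight is at least 48): (b) net 69−18=51 ≥ 48 — meets; (c) net 83−37=46 < 48 — fails.
  The tenant does not carry Stage I.2.
So the landlord prevails on this issue.
— Issue II —
At Stage II.1 the tenant must meet a more-likely-than-not showing (weight is at least 48): on (d) the weight is 76 less the opposing 28 gives net 48, which does reach 48, so (d) meets the standard.
  All elements met. The burden passes to the landlord.
At Stage II.2 the landlord must meet a substantially-more-likely showing (weight is at least 76): on (e) the weight is 77, ≥ 76, so (e) meets the standard; on (f) the weight is 98 less the opposing 19 gives net 79, which does reach 76, so (f) meets the standard.
  Stage II.2 carried; the burden shifts to the tenant.
At Stage II.3 the tenant must meet a more-likely-than-not showing (weight is at least 48): on (g) the weight is 69 less the opposing 23 gives net 46, which does not reach 48, so (g) does not meet the standard.
  Not every element is met, so the tenant fails to carry Stage II.3.
The landlord prevails on this issue.
Per-issue: Issue I → landlord; Issue II → landlord. The tenant must prevail on at least one issue; overall, the landlord prevails.

landlord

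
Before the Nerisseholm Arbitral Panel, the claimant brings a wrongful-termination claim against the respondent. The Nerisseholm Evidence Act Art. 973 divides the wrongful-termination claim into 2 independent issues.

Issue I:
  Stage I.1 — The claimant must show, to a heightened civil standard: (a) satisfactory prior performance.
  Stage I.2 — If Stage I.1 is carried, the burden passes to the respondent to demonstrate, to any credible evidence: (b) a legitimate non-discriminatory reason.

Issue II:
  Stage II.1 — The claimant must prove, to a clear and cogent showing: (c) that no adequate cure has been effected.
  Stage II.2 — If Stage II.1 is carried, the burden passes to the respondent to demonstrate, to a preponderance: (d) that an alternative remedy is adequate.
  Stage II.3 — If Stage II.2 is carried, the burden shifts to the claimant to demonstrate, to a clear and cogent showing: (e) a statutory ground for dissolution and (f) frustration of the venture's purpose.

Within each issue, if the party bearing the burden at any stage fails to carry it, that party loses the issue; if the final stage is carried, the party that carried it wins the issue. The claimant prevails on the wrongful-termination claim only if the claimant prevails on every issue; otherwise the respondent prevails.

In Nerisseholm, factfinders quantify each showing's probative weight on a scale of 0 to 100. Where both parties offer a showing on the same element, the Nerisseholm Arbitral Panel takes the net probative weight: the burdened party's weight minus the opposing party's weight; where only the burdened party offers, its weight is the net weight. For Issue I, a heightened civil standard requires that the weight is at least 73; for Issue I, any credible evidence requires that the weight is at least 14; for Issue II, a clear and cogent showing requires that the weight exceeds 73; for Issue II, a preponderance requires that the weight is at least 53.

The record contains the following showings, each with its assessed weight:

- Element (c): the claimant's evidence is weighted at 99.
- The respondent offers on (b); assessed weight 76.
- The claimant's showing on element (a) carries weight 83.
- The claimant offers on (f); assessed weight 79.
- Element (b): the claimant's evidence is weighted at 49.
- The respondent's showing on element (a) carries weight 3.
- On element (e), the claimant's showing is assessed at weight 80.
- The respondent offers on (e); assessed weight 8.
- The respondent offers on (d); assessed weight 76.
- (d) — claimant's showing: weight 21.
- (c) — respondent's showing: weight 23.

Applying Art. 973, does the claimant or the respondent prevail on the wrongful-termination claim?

respondent

— Issue I —
At Stage I.1 the claimant must meet a heightened civil standard (weight is at least 73): on (a) the weight is 83 less the opposing 3 gives net 80, which does reach 73, so (a) meets the standard.
  All elements met. The burden passes to the respondent.
At Stage I.2 the respondent must meet any credible evidence (weight is at least 14): on (b) the weight is 76 less the opposing 49 gives net 27, ≥ 14, so (b) meets the standard.
  All elements met at the final stage.
All stages carried — the respondent prevails on this issue.
— Issue II —
At Stage II.1 the claimant must meet a clear and cogent showing (weight exceeds 73): on (c) the weight is 99 less the opposing 23 gives net 76, > 73, so (c) meets the standard.
  Stage II.1 carried; the burden shifts to the respondent.
At Stage II.2 the respondent must meet a preponderance (weight is at least 53): on (d) the weight is 76 less the opposing 21 gives net 55, ≥ 53, so (d) meets the standard.
  Stage II.2 is satisfied; the onus moves to the claimant.
At Stage II.3 the claimant must meet a clear and cogent showing (weight exceeds 73): on (e) the weight is 80 less the opposing 8 gives net 72, ≤ 73, so (e) does not meet the standard; on (f) the weight is 79, which does exceed 73, so (f) meets the standard.
  The claimant does not carry Stage II.3.
The analysis ends at Stage II.3; the respondent prevails on this issue.
Per-issue: Issue I → respondent; Issue II → respondent. The claimant must prevail on every issue; overall, the respondent prevails.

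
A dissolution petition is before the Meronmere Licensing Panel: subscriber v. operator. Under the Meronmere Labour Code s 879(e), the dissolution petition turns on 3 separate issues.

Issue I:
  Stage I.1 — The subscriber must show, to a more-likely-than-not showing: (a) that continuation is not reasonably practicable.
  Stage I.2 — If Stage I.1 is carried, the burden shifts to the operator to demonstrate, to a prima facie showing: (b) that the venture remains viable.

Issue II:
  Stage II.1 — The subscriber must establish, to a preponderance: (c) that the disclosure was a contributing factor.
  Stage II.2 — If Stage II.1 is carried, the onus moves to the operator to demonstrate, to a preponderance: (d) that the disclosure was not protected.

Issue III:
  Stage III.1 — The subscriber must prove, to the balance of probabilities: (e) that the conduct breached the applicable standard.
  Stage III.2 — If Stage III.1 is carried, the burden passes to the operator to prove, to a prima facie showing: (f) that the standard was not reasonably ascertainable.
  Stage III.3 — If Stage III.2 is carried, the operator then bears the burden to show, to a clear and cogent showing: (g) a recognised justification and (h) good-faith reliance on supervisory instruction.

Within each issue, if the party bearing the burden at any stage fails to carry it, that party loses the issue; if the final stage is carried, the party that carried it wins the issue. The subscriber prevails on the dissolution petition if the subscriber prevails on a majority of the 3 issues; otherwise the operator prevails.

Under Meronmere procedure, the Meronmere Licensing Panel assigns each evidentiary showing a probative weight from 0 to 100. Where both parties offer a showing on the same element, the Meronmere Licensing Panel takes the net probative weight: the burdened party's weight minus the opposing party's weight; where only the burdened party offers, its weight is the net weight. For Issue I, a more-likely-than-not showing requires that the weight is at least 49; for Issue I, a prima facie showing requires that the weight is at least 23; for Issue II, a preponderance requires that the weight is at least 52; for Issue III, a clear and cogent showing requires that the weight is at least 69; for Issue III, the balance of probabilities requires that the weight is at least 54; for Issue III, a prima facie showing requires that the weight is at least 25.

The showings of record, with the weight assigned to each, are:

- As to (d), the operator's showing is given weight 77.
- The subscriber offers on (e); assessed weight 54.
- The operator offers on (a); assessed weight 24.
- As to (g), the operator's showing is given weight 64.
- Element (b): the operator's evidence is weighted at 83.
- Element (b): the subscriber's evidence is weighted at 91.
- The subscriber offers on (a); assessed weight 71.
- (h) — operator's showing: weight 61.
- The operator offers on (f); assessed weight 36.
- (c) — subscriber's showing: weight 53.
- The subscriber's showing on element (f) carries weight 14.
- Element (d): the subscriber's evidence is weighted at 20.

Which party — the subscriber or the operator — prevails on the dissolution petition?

— Issue I —
At Stage I.1 the subscriber must meet a more-likely-than-not showing (weight is at least 49): on (a) the weight is 71 less the opposing 24 gives net 47, which does not reach 49, so (a) does not meet the standard.
  Stage I.1 not carried; the subscriber fails its burden.
The operator prevails on this issue.
— Issue II —
Stage II.1 (subscriber, a preponderance, weight is at least 52): (c) 53 ≥ 52 — meets.
  Stage II.1 carried; the burden shifts to the operator.
Stage II.2 (operator, a preponderance, weight is at least 52): (d) net 77−20=57 ≥ 52 — meets.
  Stage II.2 carried; the final stage is satisfied.
All stages carried — the operator prevails on this issue.
— Issue III —
Stage III.1 (subscriber, the balance of probabilities, weight is at least 54): (e) 54 ≥ 54 — meets.
  All elements met. The burden passes to the operator.
Stage III.2 (operator, a prima facie showing, weight is at least 25): (f) net 36−14=22 < 25 — fails.
  Not every element is met, so the operator fails to carry Stage III.2.
The analysis ends at Stage III.2; the subscriber prevails on this issue.
Per-issue: Issue I → operator; Issue II → operator; Issue III → subscriber. The subscriber must prevail on a majority of issues; overall, the operator prevails.

operator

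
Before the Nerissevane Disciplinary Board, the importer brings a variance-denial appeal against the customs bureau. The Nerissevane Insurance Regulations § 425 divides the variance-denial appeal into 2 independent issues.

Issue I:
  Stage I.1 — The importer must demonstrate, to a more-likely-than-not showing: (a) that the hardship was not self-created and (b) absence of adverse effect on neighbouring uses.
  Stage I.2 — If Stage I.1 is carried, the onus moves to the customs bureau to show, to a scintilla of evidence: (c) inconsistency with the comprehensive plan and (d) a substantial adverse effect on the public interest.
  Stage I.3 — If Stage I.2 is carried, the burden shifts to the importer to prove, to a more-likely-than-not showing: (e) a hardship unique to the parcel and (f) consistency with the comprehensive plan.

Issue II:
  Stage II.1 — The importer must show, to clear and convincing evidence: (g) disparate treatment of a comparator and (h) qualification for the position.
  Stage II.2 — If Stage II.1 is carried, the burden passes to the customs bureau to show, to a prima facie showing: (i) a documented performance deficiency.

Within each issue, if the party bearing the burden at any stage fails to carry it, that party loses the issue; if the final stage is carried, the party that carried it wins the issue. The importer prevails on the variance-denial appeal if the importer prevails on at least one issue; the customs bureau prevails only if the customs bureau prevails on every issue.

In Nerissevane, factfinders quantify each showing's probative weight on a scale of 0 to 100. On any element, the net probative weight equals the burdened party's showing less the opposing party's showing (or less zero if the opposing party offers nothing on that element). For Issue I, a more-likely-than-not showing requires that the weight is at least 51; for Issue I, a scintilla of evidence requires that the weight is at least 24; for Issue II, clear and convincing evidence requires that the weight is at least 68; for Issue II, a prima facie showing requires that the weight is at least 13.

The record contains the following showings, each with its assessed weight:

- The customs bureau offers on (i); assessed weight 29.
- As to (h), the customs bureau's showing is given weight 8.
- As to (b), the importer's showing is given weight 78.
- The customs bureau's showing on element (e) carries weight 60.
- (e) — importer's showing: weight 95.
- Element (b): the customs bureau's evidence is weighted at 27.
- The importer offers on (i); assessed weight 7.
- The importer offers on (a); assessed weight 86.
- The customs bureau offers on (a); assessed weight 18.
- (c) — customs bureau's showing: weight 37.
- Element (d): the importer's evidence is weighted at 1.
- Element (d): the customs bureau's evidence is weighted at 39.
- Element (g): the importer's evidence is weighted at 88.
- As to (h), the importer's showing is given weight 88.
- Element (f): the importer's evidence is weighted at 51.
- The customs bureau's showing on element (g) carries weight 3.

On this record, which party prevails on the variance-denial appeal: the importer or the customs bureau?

customs bureau

— Issue I —
Stage I.1 — burden on importer; standard: a more-likely-than-not showing (weight is at least 51).
    (a): 86 − 18 = 68 ≥ 51 [met]
    (b): 78 − 27 = 51 ≥ 51 [met]
  All elements met. The burden passes to the customs bureau.
Stage I.2 — burden on customs bureau; standard: a scintilla of evidence (weight is at least 24).
    (c): 37 ≥ 24 [met]
    (d): 39 − 1 = 38 ≥ 24 [met]
  Stage I.2 is satisfied; the onus moves to the importer.
Stage I.3 — burden on importer; standard: a more-likely-than-not showing (weight is at least 51).
    (e): 95 − 60 = 35 < 51 [not met]
    (f): 51 ≥ 51 [met]
  The importer does not carry Stage I.3.
The analysis ends at Stage I.3; the customs bureau prevails on this issue.
— Issue II —
At Stage II.1 the importer must meet clear and convincing evidence (weight is at least 68): on (g) the weight is 88 less the opposing 3 gives net 85, ≥ 68, so (g) meets the standard; on (h) the weight is 88 less the opposing 8 gives net 80, ≥ 68, so (h) meets the standard.
  The importer carries Stage II.1; the customs bureau now bears the burden.
At Stage II.2 the customs bureau must meet a prima facie showing (weight is at least 13): on (i) the weight is 29 less the opposing 7 gives net 22, ≥ 13, so (i) meets the standard.
  The customs bureau carries the last stage.
With every stage satisfied, the customs bureau prevails on this issue.
Per-issue: Issue I → customs bureau; Issue II → customs bureau. The importer must prevail on at least one issue; overall, the customs bureau prevails.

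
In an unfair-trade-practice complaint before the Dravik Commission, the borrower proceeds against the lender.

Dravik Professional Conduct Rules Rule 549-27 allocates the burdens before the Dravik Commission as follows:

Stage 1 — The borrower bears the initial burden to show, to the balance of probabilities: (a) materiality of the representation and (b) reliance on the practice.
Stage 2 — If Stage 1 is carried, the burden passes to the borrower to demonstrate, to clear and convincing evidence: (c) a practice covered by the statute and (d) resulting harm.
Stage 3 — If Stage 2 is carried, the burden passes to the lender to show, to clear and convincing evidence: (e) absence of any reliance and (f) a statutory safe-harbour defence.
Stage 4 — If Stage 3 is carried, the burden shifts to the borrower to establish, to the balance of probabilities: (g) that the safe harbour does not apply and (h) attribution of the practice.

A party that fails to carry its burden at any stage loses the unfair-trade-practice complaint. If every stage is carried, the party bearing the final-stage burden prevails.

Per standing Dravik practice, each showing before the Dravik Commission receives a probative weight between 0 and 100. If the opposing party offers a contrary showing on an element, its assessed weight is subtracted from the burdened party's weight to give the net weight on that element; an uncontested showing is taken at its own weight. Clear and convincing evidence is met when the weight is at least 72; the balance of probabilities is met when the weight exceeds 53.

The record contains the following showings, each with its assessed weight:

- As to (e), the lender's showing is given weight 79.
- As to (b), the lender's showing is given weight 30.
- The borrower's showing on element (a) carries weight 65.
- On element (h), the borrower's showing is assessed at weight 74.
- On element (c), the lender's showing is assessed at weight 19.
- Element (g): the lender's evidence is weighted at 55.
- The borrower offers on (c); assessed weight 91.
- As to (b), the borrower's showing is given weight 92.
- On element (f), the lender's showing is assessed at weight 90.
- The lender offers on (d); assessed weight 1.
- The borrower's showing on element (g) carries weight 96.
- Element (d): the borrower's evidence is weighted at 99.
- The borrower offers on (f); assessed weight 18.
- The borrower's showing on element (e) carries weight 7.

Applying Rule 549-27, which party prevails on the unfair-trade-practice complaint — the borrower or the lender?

lender

At Stage 1 the borrower must meet the balance of probabilities (weight exceeds 53): on (a) the weight is 65, which does exceed 53, so (a) meets the standard; on (b) the weight is 92 less the opposing 30 gives net 62, > 53, so (b) meets the standard.
  All elements met. The borrower retains the burden for Stage 2.
At Stage 2 the borrower must meet clear and convincing evidence (weight is at least 72): on (c) the weight is 91 less the opposing 19 gives net 72, ≥ 72, so (c) meets the standard; on (d) the weight is 99 less the opposing 1 gives net 98, which does reach 72, so (d) meets the standard.
  The borrower carries Stage 2; the lender now bears the burden.
At Stage 3 the lender must meet clear and convincing evidence (weight is at least 72): on (e) the weight is 79 less the opposing 7 gives net 72, which does reach 72, so (e) meets the standard; on (f) the weight is 90 less the opposing 18 gives net 72, ≥ 72, so (f) meets the standard.
  The lender carries Stage 3; the borrower now bears the burden.
At Stage 4 the borrower must meet the balance of probabilities (weight exceeds 53): on (g) the weight is 96 less the opposing 55 gives net 41, ≤ 53, so (g) does not meet the standard; on (h) the weight is 74, > 53, so (h) meets the standard.
  Not every element is met, so the borrower fails to carry Stage 4.
The analysis ends at Stage 4; the lender prevails.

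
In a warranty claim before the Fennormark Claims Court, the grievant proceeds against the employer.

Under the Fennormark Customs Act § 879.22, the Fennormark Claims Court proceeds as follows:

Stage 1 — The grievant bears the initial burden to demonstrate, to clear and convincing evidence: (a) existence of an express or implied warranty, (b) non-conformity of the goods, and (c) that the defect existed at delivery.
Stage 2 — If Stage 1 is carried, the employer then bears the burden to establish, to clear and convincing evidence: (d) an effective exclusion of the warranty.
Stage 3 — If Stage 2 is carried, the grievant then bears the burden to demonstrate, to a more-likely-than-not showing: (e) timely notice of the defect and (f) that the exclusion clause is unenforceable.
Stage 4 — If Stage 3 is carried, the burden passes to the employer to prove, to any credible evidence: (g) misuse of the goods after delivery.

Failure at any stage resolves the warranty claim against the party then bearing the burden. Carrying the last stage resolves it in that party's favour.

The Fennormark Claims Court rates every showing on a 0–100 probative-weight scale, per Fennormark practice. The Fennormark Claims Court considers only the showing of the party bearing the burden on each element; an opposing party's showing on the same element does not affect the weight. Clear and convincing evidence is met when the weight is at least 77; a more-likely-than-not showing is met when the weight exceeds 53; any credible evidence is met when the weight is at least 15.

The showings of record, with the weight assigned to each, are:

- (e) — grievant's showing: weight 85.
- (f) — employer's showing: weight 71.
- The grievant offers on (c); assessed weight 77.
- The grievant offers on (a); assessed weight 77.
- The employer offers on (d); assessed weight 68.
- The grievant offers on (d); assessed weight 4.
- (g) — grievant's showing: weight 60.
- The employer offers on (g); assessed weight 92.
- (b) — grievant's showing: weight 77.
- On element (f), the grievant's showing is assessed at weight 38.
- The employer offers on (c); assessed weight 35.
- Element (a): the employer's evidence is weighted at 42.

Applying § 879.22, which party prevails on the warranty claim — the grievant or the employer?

Stage 1 — burden on grievant; standard: clear and convincing evidence (weight is at least 77).
    (a): 77 (employer's 42 disregarded) ≥ 77 [met]
    (b): 77 ≥ 77 [met]
    (c): 77 (employer's 35 disregarded) ≥ 77 [met]
  All elements met. The burden passes to the employer.
Stage 2 — burden on employer; standard: clear and convincing evidence (weight is at least 77).
    (d): 68 (grievant's 4 disregarded) < 77 [not met]
  Not every element is met, so the employer fails to carry Stage 2.
So the grievant prevails.

grievant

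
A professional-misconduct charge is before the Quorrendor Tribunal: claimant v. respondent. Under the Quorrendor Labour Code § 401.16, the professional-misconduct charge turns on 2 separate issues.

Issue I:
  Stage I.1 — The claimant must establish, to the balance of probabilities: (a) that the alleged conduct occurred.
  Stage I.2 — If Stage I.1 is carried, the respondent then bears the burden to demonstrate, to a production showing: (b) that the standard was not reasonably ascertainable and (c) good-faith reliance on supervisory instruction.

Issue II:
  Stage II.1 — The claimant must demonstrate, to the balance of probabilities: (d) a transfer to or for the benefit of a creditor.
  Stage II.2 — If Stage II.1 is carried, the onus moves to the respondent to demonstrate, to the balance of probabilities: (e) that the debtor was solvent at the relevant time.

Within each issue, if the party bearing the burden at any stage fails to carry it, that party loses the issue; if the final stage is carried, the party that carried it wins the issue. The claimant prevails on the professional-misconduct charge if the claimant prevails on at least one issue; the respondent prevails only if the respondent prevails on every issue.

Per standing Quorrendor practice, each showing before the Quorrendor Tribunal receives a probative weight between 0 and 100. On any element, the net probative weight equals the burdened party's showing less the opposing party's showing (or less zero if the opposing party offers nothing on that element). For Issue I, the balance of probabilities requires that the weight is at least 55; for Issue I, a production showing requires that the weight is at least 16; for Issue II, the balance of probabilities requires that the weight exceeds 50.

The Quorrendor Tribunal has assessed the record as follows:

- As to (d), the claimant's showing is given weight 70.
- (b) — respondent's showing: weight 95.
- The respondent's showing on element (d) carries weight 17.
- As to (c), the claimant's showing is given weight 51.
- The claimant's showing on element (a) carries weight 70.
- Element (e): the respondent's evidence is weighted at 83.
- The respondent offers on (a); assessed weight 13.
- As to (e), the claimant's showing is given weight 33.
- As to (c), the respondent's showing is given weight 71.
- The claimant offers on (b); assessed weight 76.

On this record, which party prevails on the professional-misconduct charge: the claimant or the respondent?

claimant

— Issue I —
At Stage I.1 the claimant must meet the balance of probabilities (weight is at least 55): on (a) the weight is 70 less the opposing 13 gives net 57, ≥ 55, so (a) meets the standard.
  The claimant carries Stage I.1; the respondent now bears the burden.
At Stage I.2 the respondent must meet a production showing (weight is at least 16): on (b) the weight is 95 less the opposing 76 gives net 19, ≥ 16, so (b) meets the standard; on (c) the weight is 71 less the opposing 51 gives net 20, which does reach 16, so (c) meets the standard.
  Stage I.2 carried; the final stage is satisfied.
With every stage satisfied, the respondent prevails on this issue.
— Issue II —
At Stage II.1 the claimant must meet the balance of probabilities (weight exceeds 50): on (d) the weight is 70 less the opposing 17 gives net 53, which does exceed 50, so (d) meets the standard.
  Stage II.1 is satisfied; the onus moves to the respondent.
At Stage II.2 the respondent must meet the balance of probabilities (weight exceeds 50): on (e) the weight is 83 less the opposing 33 gives net 50, which does not exceed 50, so (e) does not meet the standard.
  Stage II.2 not carried; the respondent fails its burden.
So the claimant prevails on this issue.
Per-issue: Issue I → respondent; Issue II → claimant. The claimant must prevail on at least one issue; overall, the claimant prevails.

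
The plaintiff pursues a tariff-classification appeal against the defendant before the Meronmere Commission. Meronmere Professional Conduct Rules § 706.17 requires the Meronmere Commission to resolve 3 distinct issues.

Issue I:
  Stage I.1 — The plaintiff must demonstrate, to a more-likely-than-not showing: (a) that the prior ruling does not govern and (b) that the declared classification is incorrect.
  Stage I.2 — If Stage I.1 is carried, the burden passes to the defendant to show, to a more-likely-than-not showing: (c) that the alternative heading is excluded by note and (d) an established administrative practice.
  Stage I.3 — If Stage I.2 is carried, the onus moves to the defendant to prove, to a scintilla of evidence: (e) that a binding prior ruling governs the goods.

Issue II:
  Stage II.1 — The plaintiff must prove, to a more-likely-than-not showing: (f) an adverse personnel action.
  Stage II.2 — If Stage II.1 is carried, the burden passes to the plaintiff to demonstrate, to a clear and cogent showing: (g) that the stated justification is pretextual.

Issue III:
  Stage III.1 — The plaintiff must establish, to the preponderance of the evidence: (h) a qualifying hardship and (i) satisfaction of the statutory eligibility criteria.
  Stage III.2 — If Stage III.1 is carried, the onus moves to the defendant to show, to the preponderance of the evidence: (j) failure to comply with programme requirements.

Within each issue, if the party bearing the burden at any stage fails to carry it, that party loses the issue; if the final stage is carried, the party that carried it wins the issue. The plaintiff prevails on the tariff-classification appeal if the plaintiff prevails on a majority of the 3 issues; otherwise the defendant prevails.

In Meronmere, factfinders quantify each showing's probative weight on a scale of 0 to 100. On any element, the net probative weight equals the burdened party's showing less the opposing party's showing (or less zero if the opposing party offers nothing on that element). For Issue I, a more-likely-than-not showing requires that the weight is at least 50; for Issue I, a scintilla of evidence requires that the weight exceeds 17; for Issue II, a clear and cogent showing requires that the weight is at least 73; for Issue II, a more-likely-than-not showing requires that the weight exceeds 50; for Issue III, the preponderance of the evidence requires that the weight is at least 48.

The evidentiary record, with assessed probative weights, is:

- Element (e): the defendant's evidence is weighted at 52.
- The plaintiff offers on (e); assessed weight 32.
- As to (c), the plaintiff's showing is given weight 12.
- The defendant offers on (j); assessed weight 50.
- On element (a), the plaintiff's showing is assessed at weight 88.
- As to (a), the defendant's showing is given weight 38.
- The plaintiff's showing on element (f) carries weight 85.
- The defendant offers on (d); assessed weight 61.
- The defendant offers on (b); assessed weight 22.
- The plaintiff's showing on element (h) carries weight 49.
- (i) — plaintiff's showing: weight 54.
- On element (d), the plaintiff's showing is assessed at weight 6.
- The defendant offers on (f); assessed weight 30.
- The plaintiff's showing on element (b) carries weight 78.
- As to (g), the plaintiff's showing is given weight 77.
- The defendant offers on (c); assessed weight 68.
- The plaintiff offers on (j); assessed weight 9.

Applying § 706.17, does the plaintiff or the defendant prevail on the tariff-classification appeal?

plaintiff

— Issue I —
Stage I.1 (plaintiff, a more-likely-than-not showing, weight is at least 50): (a) net 88−38=50 ≥ 50 — meets; (b) net 78−22=56 ≥ 50 — meets.
  Stage I.1 is satisfied; the onus moves to the defendant.
Stage I.2 (defendant, a more-likely-than-not showing, weight is at least 50): (c) net 68−12=56 ≥ 50 — meets; (d) net 61−6=55 ≥ 50 — meets.
  Stage I.2 carried; the burden remains with the defendant.
Stage I.3 (defendant, a scintilla of evidence, weight exceeds 17): (e) net 52−32=20 > 17 — meets.
  The defendant carries the last stage.
All stages carried — the defendant prevails on this issue.
— Issue II —
Stage II.1 — burden on plaintiff; standard: a more-likely-than-not showing (weight exceeds 50).
    (f): 85 − 30 = 55 > 50 [met]
  All elements met. The plaintiff retains the burden for Stage II.2.
Stage II.2 — burden on plaintiff; standard: a clear and cogent showing (weight is at least 73).
    (g): 77 ≥ 73 [met]
  Stage II.2 carried; the final stage is satisfied.
With every stage satisfied, the plaintiff prevails on this issue.
— Issue III —
Stage III.1 — burden on plaintiff; standard: the preponderance of the evidence (weight is at least 48).
    (h): 49 ≥ 48 [met]
    (i): 54 ≥ 48 [met]
  All elements met. The burden passes to the defendant.
Stage III.2 — burden on defendant; standard: the preponderance of the evidence (weight is at least 48).
    (j): 50 − 9 = 41 < 48 [not met]
  The defendant does not carry Stage III.2.
The plaintiff prevails on this issue.
Per-issue: Issue I → defendant; Issue II → plaintiff; Issue III → plaintiff. The plaintiff must prevail on a majority of issues; overall, the plaintiff prevails.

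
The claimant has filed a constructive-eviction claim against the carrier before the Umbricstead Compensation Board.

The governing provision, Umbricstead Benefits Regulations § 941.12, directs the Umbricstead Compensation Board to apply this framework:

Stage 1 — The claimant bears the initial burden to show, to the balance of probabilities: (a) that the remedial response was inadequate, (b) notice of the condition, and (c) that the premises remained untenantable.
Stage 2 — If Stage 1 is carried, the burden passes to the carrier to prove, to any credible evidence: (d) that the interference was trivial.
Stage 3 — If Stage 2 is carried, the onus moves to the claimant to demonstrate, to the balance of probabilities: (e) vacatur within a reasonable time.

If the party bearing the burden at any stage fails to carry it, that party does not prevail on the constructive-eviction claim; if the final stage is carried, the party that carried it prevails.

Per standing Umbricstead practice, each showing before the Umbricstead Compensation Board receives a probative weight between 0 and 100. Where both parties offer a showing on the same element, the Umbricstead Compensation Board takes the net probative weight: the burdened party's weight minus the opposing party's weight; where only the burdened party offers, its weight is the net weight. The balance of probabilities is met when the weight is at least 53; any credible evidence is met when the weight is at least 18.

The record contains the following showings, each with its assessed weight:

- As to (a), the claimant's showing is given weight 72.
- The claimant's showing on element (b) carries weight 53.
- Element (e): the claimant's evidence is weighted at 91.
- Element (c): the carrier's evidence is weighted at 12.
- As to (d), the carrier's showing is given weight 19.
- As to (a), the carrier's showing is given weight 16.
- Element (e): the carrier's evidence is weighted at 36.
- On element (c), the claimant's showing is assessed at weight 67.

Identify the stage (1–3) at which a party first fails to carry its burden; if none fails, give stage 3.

At Stage 1 the claimant must meet the balance of probabilities (weight is at least 53): on (a) the weight is 72 less the opposing 16 gives net 56, ≥ 53, so (a) meets the standard; on (b) the weight is 53, which does reach 53, so (b) meets the standard; on (c) the weight is 67 less the opposing 12 gives net 55, which does reach 53, so (c) meets the standard.
  Stage 1 carried; the burden shifts to the carrier.
At Stage 2 the carrier must meet any credible evidence (weight is at least 18): on (d) the weight is 19, which does reach 18, so (d) meets the standard.
  Stage 2 is satisfied; the onus moves to the claimant.
At Stage 3 the claimant must meet the balance of probabilities (weight is at least 53): on (e) the weight is 91 less the opposing 36 gives net 55, which does reach 53, so (e) meets the standard.
  Stage 3 carried; the final stage is satisfied.
All stages carried — the claimant prevails.

stage 3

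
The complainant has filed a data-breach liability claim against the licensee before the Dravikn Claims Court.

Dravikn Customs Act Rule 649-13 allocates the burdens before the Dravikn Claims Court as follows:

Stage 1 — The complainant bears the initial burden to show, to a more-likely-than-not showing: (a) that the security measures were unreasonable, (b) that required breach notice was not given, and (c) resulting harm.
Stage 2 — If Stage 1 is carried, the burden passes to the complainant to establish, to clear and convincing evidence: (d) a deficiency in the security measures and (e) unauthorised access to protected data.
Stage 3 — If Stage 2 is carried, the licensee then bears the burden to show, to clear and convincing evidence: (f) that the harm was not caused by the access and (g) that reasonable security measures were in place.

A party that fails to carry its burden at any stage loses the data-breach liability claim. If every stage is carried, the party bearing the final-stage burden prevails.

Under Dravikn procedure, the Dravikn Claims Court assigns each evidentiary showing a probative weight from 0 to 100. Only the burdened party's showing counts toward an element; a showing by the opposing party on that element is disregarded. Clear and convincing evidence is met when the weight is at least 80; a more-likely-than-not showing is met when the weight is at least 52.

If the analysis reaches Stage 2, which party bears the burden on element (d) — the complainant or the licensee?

Stage 2's rule assigns the burden to the complainant (to clear and convincing evidence).

complainant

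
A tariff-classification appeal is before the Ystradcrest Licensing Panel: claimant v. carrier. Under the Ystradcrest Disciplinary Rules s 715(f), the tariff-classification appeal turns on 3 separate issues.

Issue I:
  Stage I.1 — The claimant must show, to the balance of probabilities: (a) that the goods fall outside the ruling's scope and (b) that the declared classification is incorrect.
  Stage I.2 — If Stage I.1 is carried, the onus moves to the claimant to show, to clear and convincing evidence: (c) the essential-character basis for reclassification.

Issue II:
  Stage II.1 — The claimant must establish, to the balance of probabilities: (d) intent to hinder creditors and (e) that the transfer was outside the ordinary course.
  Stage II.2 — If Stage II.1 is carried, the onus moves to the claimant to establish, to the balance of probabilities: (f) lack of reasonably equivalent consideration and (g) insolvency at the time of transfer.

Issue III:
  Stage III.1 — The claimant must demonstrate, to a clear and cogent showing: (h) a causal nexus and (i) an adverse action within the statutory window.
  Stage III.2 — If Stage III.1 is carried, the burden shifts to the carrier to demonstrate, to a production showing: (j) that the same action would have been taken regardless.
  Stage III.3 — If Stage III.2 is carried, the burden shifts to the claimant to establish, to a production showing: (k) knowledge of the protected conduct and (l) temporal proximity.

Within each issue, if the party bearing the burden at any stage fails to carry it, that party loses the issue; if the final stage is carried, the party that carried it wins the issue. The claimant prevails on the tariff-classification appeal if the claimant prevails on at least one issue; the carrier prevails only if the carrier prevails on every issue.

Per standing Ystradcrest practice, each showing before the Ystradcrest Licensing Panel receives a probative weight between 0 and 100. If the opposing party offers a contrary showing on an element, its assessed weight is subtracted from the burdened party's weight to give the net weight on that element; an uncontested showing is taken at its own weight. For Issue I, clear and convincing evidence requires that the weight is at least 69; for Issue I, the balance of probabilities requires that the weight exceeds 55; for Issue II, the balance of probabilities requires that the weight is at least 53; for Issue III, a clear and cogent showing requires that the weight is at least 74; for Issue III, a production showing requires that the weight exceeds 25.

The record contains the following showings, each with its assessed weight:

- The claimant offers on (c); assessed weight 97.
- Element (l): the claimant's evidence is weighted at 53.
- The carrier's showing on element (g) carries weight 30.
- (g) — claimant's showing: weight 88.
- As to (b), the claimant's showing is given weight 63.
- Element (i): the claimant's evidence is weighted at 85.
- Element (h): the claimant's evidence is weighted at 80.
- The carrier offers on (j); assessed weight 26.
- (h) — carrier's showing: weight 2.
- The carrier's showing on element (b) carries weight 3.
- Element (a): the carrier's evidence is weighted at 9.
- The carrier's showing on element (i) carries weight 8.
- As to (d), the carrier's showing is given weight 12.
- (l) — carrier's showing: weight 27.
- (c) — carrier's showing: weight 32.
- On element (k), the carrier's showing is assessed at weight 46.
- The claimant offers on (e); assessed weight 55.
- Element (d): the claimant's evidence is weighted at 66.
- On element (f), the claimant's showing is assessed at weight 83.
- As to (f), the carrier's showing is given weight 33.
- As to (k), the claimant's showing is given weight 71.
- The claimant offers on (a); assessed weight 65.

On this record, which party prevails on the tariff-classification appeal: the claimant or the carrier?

— Issue I —
At Stage I.1 the claimant must meet the balance of probabilities (weight exceeds 55): on (a) the weight is 65 less the opposing 9 gives net 56, > 55, so (a) meets the standard; on (b) the weight is 63 less the opposing 3 gives net 60, > 55, so (b) meets the standard.
  Stage I.1 is satisfied; the claimant continues to bear the burden.
At Stage I.2 the claimant must meet clear and convincing evidence (weight is at least 69): on (c) the weight is 97 less the opposing 32 gives net 65, < 69, so (c) does not meet the standard.
  Not every element is met, so the claimant fails to carry Stage I.2.
The analysis ends at Stage I.2; the carrier prevails on this issue.
— Issue II —
Stage II.1 — burden on claimant; standard: the balance of probabilities (weight is at least 53).
    (d): 66 − 12 = 54 ≥ 53 [met]
    (e): 55 ≥ 53 [met]
  Stage II.1 carried; the burden remains with the claimant.
Stage II.2 — burden on claimant; standard: the balance of probabilities (weight is at least 53).
    (f): 83 − 33 = 50 < 53 [not met]
    (g): 88 − 30 = 58 ≥ 53 [met]
  The claimant does not carry Stage II.2.
The carrier prevails on this issue.
— Issue III —
Stage III.1 (claimant, a clear and cogent showing, weight is at least 74): (h) net 80−2=78 ≥ 74 — meets; (i) net 85−8=77 ≥ 74 — meets.
  The claimant carries Stage III.1; the carrier now bears the burden.
Stage III.2 (carrier, a production showing, weight exceeds 25): (j) 26 > 25 — meets.
  Stage III.2 carried; the burden shifts to the claimant.
Stage III.3 (claimant, a production showing, weight exceeds 25): (k) net 71−46=25 ≤ 25 — fails; (l) net 53−27=26 > 25 — meets.
  Not every element is met, so the claimant fails to carry Stage III.3.
So the carrier prevails on this issue.
Per-issue: Issue I → carrier; Issue II → carrier; Issue III → carrier. The claimant must prevail on at least one issue; overall, the carrier prevails.

carrier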